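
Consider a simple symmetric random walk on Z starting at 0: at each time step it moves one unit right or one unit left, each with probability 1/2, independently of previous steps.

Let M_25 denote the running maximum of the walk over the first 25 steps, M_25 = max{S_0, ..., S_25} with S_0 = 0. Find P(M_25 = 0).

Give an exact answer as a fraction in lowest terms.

Let M_25 = max(S_0,...,S_25). Use the reflection principle: for j ≥ 1, #{paths with M_25 ≥ j} = #{S_25 ≥ j} + #{S_25 ≥ j+1}.
P(M_25 ≥ 0) = 1 since S_0 = 0, so #{M_25 ≥ 0} = 33554432.
#{M_25 ≥ 1} = #{S_25 ≥ 1} + #{S_25 ≥ 2} = 16777216 + 11576916 = 28354132.
#{M_25 = 0} = 33554432 - 28354132 = 5200300.
P(M_25 = 0) = 5200300/33554432 = 1300075/8388608

Answer: 1300075/8388608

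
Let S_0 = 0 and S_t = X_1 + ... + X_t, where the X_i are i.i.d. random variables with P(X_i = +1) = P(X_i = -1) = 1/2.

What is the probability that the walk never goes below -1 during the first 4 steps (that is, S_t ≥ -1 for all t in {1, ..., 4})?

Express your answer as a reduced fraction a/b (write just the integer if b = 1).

Answer: 5/8

Derivation:
Let f(t,s) = #length-t paths at position s with S_1..S_t all ≥ -1.
f(t,s) = f(t-1,s-1) + f(t-1,s+1) for s ≥ -1; f(t,s) = 0 for s < -1.
t=0: f(0,0)=1
t=1: f(1,-1)=1 f(1,1)=1
t=2: f(2,0)=2 f(2,2)=1
t=3: f(3,-1)=2 f(3,1)=3 f(3,3)=1
t=4: f(4,0)=5 f(4,2)=4 f(4,4)=1
Σ_s f(4,s) = 10
P = 10/16 = 5/8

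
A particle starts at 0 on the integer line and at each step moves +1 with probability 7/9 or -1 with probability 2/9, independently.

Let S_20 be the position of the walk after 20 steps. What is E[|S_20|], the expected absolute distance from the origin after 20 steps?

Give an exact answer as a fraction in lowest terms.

S_20 takes values m ≡ 0 (mod 2) with |m| ≤ 20; P(S_20=m) = C(20,(20+m)/2) · (7/9)^((20+m)/2) · (2/9)^((20-m)/2).
Distribution: P(S=-20)=1048576/12157665459056928801, P(S=-18)=73400320/12157665459056928801, P(S=-16)=2440560640/12157665459056928801, P(S=-14)=17083924480/4052555153018976267, P(S=-12)=254123376640/4052555153018976267, P(S=-10)=2846181818368/4052555153018976267, P(S=-8)=24904090910720/4052555153018976267, P(S=-6)=174328636375040/4052555153018976267, P(S=-4)=991494119383040/4052555153018976267, P(S=-2)=13880917671362560/12157665459056928801, P(S=0)=53441533034745856/12157665459056928801, P(S=2)=170041241474191360/12157665459056928801, P(S=4)=148786086289917440/4052555153018976267, P(S=6)=320462339701360640/4052555153018976267, P(S=8)=560809094477381120/4052555153018976267, P(S=10)=785132732268333568/4052555153018976267, P(S=12)=858738925918489840/4052555153018976267, P(S=14)=707196762521109280/4052555153018976267, P(S=16)=1237594334411941240/12157665459056928801, P(S=18)=455955807414925720/12157665459056928801, P(S=20)=79792266297612001/12157665459056928801
E[|S_20|] = Σ_m |m|·P(S_20=m) = 135172153107747239620/12157665459056928801

Answer: 135172153107747239620/12157665459056928801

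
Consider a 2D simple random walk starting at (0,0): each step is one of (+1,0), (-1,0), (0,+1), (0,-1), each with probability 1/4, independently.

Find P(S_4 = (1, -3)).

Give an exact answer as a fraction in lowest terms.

Answer: 1/64

Derivation:
Let h be the number of horizontal steps (so 4-h are vertical). To end at (1,-3) need (h+1)/2 right-steps and ((4-h)-3)/2 up-steps.
Sum over h with 1 ≤ h ≤ 1, h ≡ 1 (mod 2), 4-h ≡ 1 (mod 2):
h=1: C(4,1)·C(1,1)·C(3,0) = 4·1·1 = 4
Total favorable: 4
Total paths: 4^4 = 256
P = 4/256 = 1/64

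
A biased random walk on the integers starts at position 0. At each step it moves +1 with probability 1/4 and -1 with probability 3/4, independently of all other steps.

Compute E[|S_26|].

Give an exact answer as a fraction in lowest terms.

Answer: 3661454193819539/281474976710656

Derivation:
S_26 takes values m ≡ 0 (mod 2) with |m| ≤ 26; P(S_26=m) = C(26,(26+m)/2) · (1/4)^((26+m)/2) · (3/4)^((26-m)/2).
Distribution: P(S=-26)=2541865828329/4503599627370496, P(S=-24)=11014751922759/2251799813685248, P(S=-22)=91789599356325/4503599627370496, P(S=-20)=30596533118775/562949953421312, P(S=-18)=234573420577275/2251799813685248, P(S=-16)=172020508423335/1125899906842624, P(S=-14)=401381186321115/2251799813685248, P(S=-12)=95566949124075/562949953421312, P(S=-10)=605257344452475/4503599627370496, P(S=-8)=201752448150825/2251799813685248, P(S=-6)=228652774570935/4503599627370496, P(S=-4)=6928871956695/281474976710656, P(S=-2)=11548119927825/1125899906842624, P(S=0)=2072739474225/562949953421312, P(S=2)=1283124436425/1125899906842624, P(S=4)=85541629095/281474976710656, P(S=6)=313652640015/4503599627370496, P(S=8)=30750258825/2251799813685248, P(S=10)=10250086275/4503599627370496, P(S=12)=179826075/562949953421312, P(S=14)=83918835/2251799813685248, P(S=16)=3996135/1125899906842624, P(S=18)=605475/2251799813685248, P(S=20)=8775/562949953421312, P(S=22)=2925/4503599627370496, P(S=24)=39/2251799813685248, P(S=26)=1/4503599627370496
E[|S_26|] = Σ_m |m|·P(S_26=m) = 3661454193819539/281474976710656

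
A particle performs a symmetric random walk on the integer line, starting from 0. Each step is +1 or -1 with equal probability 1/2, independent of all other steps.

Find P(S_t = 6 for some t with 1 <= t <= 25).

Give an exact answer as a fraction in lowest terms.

Answer: 962689/4194304

Derivation:
Count via complement. Let g(t,s) = #length-t paths at position s with S_1..S_t all ≠ 6.
g(t,s) = g(t-1,s-1) + g(t-1,s+1) for s ≠ 6; g(t,6) = 0.
t=0: g(0,0)=1
t=1: g(1,-1)=1 g(1,1)=1
t=2: g(2,-2)=1 g(2,0)=2 g(2,2)=1
t=3: g(3,-3)=1 g(3,-1)=3 g(3,1)=3 g(3,3)=1
t=4: g(4,-4)=1 g(4,-2)=4 g(4,0)=6 g(4,2)=4 g(4,4)=1
t=5: g(5,-5)=1 g(5,-3)=5 g(5,-1)=10 g(5,1)=10 g(5,3)=5 g(5,5)=1
t=6: g(6,-6)=1 g(6,-4)=6 g(6,-2)=15 g(6,0)=20 g(6,2)=15 g(6,4)=6
t=7: g(7,-7)=1 g(7,-5)=7 g(7,-3)=21 g(7,-1)=35 g(7,1)=35 g(7,3)=21 g(7,5)=6
t=8: g(8,-8)=1 g(8,-6)=8 g(8,-4)=28 g(8,-2)=56 g(8,0)=70 g(8,2)=56 g(8,4)=27
t=9: g(9,-9)=1 g(9,-7)=9 g(9,-5)=36 g(9,-3)=84 g(9,-1)=126 g(9,1)=126 g(9,3)=83 g(9,5)=27
t=10: g(10,-10)=1 g(10,-8)=10 g(10,-6)=45 g(10,-4)=120 g(10,-2)=210 g(10,0)=252 g(10,2)=209 g(10,4)=110
t=11: g(11,-11)=1 g(11,-9)=11 g(11,-7)=55 g(11,-5)=165 g(11,-3)=330 g(11,-1)=462 g(11,1)=461 g(11,3)=319 g(11,5)=110
t=12: g(12,-12)=1 g(12,-10)=12 g(12,-8)=66 g(12,-6)=220 g(12,-4)=495 g(12,-2)=792 g(12,0)=923 g(12,2)=780 g(12,4)=429
t=13: g(13,-13)=1 g(13,-11)=13 g(13,-9)=78 g(13,-7)=286 g(13,-5)=715 g(13,-3)=1287 g(13,-1)=1715 g(13,1)=1703 g(13,3)=1209 g(13,5)=429
t=14: g(14,-14)=1 g(14,-12)=14 g(14,-10)=91 g(14,-8)=364 g(14,-6)=1001 g(14,-4)=2002 g(14,-2)=3002 g(14,0)=3418 g(14,2)=2912 g(14,4)=1638
t=15: g(15,-15)=1 g(15,-13)=15 g(15,-11)=105 g(15,-9)=455 g(15,-7)=1365 g(15,-5)=3003 g(15,-3)=5004 g(15,-1)=6420 g(15,1)=6330 g(15,3)=4550 g(15,5)=1638
t=16: g(16,-16)=1 g(16,-14)=16 g(16,-12)=120 g(16,-10)=560 g(16,-8)=1820 g(16,-6)=4368 g(16,-4)=8007 g(16,-2)=11424 g(16,0)=12750 g(16,2)=10880 g(16,4)=6188
t=17: g(17,-17)=1 g(17,-15)=17 g(17,-13)=136 g(17,-11)=680 g(17,-9)=2380 g(17,-7)=6188 g(17,-5)=12375 g(17,-3)=19431 g(17,-1)=24174 g(17,1)=23630 g(17,3)=17068 g(17,5)=6188
t=18: g(18,-18)=1 g(18,-16)=18 g(18,-14)=153 g(18,-12)=816 g(18,-10)=3060 g(18,-8)=8568 g(18,-6)=18563 g(18,-4)=31806 g(18,-2)=43605 g(18,0)=47804 g(18,2)=40698 g(18,4)=23256
t=19: g(19,-19)=1 g(19,-17)=19 g(19,-15)=171 g(19,-13)=969 g(19,-11)=3876 g(19,-9)=11628 g(19,-7)=27131 g(19,-5)=50369 g(19,-3)=75411 g(19,-1)=91409 g(19,1)=88502 g(19,3)=63954 g(19,5)=23256
t=20: g(20,-20)=1 g(20,-18)=20 g(20,-16)=190 g(20,-14)=1140 g(20,-12)=4845 g(20,-10)=15504 g(20,-8)=38759 g(20,-6)=77500 g(20,-4)=125780 g(20,-2)=166820 g(20,0)=179911 g(20,2)=152456 g(20,4)=87210
t=21: g(21,-21)=1 g(21,-19)=21 g(21,-17)=210 g(21,-15)=1330 g(21,-13)=5985 g(21,-11)=20349 g(21,-9)=54263 g(21,-7)=116259 g(21,-5)=203280 g(21,-3)=292600 g(21,-1)=346731 g(21,1)=332367 g(21,3)=239666 g(21,5)=87210
t=22: g(22,-22)=1 g(22,-20)=22 g(22,-18)=231 g(22,-16)=1540 g(22,-14)=7315 g(22,-12)=26334 g(22,-10)=74612 g(22,-8)=170522 g(22,-6)=319539 g(22,-4)=495880 g(22,-2)=639331 g(22,0)=679098 g(22,2)=572033 g(22,4)=326876
t=23: g(23,-23)=1 g(23,-21)=23 g(23,-19)=253 g(23,-17)=1771 g(23,-15)=8855 g(23,-13)=33649 g(23,-11)=100946 g(23,-9)=245134 g(23,-7)=490061 g(23,-5)=815419 g(23,-3)=1135211 g(23,-1)=1318429 g(23,1)=1251131 g(23,3)=898909 g(23,5)=326876
t=24: g(24,-24)=1 g(24,-22)=24 g(24,-20)=276 g(24,-18)=2024 g(24,-16)=10626 g(24,-14)=42504 g(24,-12)=134595 g(24,-10)=346080 g(24,-8)=735195 g(24,-6)=1305480 g(24,-4)=1950630 g(24,-2)=2453640 g(24,0)=2569560 g(24,2)=2150040 g(24,4)=1225785
t=25: g(25,-25)=1 g(25,-23)=25 g(25,-21)=300 g(25,-19)=2300 g(25,-17)=12650 g(25,-15)=53130 g(25,-13)=177099 g(25,-11)=480675 g(25,-9)=1081275 g(25,-7)=2040675 g(25,-5)=3256110 g(25,-3)=4404270 g(25,-1)=5023200 g(25,1)=4719600 g(25,3)=3375825 g(25,5)=1225785
Paths never hitting 6: Σ_s g(25,s) = 25852920
Paths hitting 6: 2^25 - 25852920 = 7701512
P = 7701512/33554432 = 962689/4194304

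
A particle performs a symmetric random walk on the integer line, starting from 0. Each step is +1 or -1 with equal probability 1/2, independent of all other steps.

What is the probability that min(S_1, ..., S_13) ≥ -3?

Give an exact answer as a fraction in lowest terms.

Let f(t,s) = #length-t paths at position s with S_1..S_t all ≥ -3.
f(t,s) = f(t-1,s-1) + f(t-1,s+1) for s ≥ -3; f(t,s) = 0 for s < -3.
t=0: f(0,0)=1
t=1: f(1,-1)=1 f(1,1)=1
t=2: f(2,-2)=1 f(2,0)=2 f(2,2)=1
t=3: f(3,-3)=1 f(3,-1)=3 f(3,1)=3 f(3,3)=1
t=4: f(4,-2)=4 f(4,0)=6 f(4,2)=4 f(4,4)=1
t=5: f(5,-3)=4 f(5,-1)=10 f(5,1)=10 f(5,3)=5 f(5,5)=1
t=6: f(6,-2)=14 f(6,0)=20 f(6,2)=15 f(6,4)=6 f(6,6)=1
t=7: f(7,-3)=14 f(7,-1)=34 f(7,1)=35 f(7,3)=21 f(7,5)=7 f(7,7)=1
t=8: f(8,-2)=48 f(8,0)=69 f(8,2)=56 f(8,4)=28 f(8,6)=8 f(8,8)=1
t=9: f(9,-3)=48 f(9,-1)=117 f(9,1)=125 f(9,3)=84 f(9,5)=36 f(9,7)=9 f(9,9)=1
t=10: f(10,-2)=165 f(10,0)=242 f(10,2)=209 f(10,4)=120 f(10,6)=45 f(10,8)=10 f(10,10)=1
t=11: f(11,-3)=165 f(11,-1)=407 f(11,1)=451 f(11,3)=329 f(11,5)=165 f(11,7)=55 f(11,9)=11 f(11,11)=1
t=12: f(12,-2)=572 f(12,0)=858 f(12,2)=780 f(12,4)=494 f(12,6)=220 f(12,8)=66 f(12,10)=12 f(12,12)=1
t=13: f(13,-3)=572 f(13,-1)=1430 f(13,1)=1638 f(13,3)=1274 f(13,5)=714 f(13,7)=286 f(13,9)=78 f(13,11)=13 f(13,13)=1
Σ_s f(13,s) = 6006
P = 6006/8192 = 3003/4096

Answer: 3003/4096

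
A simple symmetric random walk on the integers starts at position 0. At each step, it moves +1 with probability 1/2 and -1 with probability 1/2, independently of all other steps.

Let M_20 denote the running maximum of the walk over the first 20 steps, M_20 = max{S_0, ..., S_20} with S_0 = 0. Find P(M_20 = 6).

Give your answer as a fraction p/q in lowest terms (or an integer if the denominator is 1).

Answer: 4845/65536

Derivation:
Let M_20 = max(S_0,...,S_20). Use the reflection principle: for j ≥ 1, #{paths with M_20 ≥ j} = #{S_20 ≥ j} + #{S_20 ≥ j+1}.
By reflection, #{M_20 ≥ 6} = #{S_20 ≥ 6} + #{S_20 ≥ 7} = 137980 + 60460 = 198440.
#{M_20 ≥ 7} = #{S_20 ≥ 7} + #{S_20 ≥ 8} = 60460 + 60460 = 120920.
#{M_20 = 6} = 198440 - 120920 = 77520.
P(M_20 = 6) = 77520/1048576 = 4845/65536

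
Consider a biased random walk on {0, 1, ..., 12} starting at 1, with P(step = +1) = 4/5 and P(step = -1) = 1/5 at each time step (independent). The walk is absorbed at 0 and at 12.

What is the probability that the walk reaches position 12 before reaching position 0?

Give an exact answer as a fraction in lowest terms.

Biased walk: p = 4/5, q = 1/5, r = q/p = 1/4
Gambler's ruin: P(hit 12 before 0 | start at 1) = (1 - r^a)/(1 - r^N)
r^1 = 1/4; r^12 = 1/16777216
P = (1 - 1/4) / (1 - 1/16777216) = 3/4 / 16777215/16777216 = 4194304/5592405

Answer: 4194304/5592405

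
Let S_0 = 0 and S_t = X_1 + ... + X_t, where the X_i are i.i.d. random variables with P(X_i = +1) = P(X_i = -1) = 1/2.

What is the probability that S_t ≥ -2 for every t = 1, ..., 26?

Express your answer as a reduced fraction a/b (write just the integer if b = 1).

Answer: 928625/2097152

Derivation:
Let f(t,s) = #length-t paths at position s with S_1..S_t all ≥ -2.
f(t,s) = f(t-1,s-1) + f(t-1,s+1) for s ≥ -2; f(t,s) = 0 for s < -2.
t=0: f(0,0)=1
t=1: f(1,-1)=1 f(1,1)=1
t=2: f(2,-2)=1 f(2,0)=2 f(2,2)=1
t=3: f(3,-1)=3 f(3,1)=3 f(3,3)=1
t=4: f(4,-2)=3 f(4,0)=6 f(4,2)=4 f(4,4)=1
t=5: f(5,-1)=9 f(5,1)=10 f(5,3)=5 f(5,5)=1
t=6: f(6,-2)=9 f(6,0)=19 f(6,2)=15 f(6,4)=6 f(6,6)=1
t=7: f(7,-1)=28 f(7,1)=34 f(7,3)=21 f(7,5)=7 f(7,7)=1
t=8: f(8,-2)=28 f(8,0)=62 f(8,2)=55 f(8,4)=28 f(8,6)=8 f(8,8)=1
t=9: f(9,-1)=90 f(9,1)=117 f(9,3)=83 f(9,5)=36 f(9,7)=9 f(9,9)=1
t=10: f(10,-2)=90 f(10,0)=207 f(10,2)=200 f(10,4)=119 f(10,6)=45 f(10,8)=10 f(10,10)=1
t=11: f(11,-1)=297 f(11,1)=407 f(11,3)=319 f(11,5)=164 f(11,7)=55 f(11,9)=11 f(11,11)=1
t=12: f(12,-2)=297 f(12,0)=704 f(12,2)=726 f(12,4)=483 f(12,6)=219 f(12,8)=66 f(12,10)=12 f(12,12)=1
t=13: f(13,-1)=1001 f(13,1)=1430 f(13,3)=1209 f(13,5)=702 f(13,7)=285 f(13,9)=78 f(13,11)=13 f(13,13)=1
t=14: f(14,-2)=1001 f(14,0)=2431 f(14,2)=2639 f(14,4)=1911 f(14,6)=987 f(14,8)=363 f(14,10)=91 f(14,12)=14 f(14,14)=1
t=15: f(15,-1)=3432 f(15,1)=5070 f(15,3)=4550 f(15,5)=2898 f(15,7)=1350 f(15,9)=454 f(15,11)=105 f(15,13)=15 f(15,15)=1
t=16: f(16,-2)=3432 f(16,0)=8502 f(16,2)=9620 f(16,4)=7448 f(16,6)=4248 f(16,8)=1804 f(16,10)=559 f(16,12)=120 f(16,14)=16 f(16,16)=1
t=17: f(17,-1)=11934 f(17,1)=18122 f(17,3)=17068 f(17,5)=11696 f(17,7)=6052 f(17,9)=2363 f(17,11)=679 f(17,13)=136 f(17,15)=17 f(17,17)=1
t=18: f(18,-2)=11934 f(18,0)=30056 f(18,2)=35190 f(18,4)=28764 f(18,6)=17748 f(18,8)=8415 f(18,10)=3042 f(18,12)=815 f(18,14)=153 f(18,16)=18 f(18,18)=1
t=19: f(19,-1)=41990 f(19,1)=65246 f(19,3)=63954 f(19,5)=46512 f(19,7)=26163 f(19,9)=11457 f(19,11)=3857 f(19,13)=968 f(19,15)=171 f(19,17)=19 f(19,19)=1
t=20: f(20,-2)=41990 f(20,0)=107236 f(20,2)=129200 f(20,4)=110466 f(20,6)=72675 f(20,8)=37620 f(20,10)=15314 f(20,12)=4825 f(20,14)=1139 f(20,16)=190 f(20,18)=20 f(20,20)=1
t=21: f(21,-1)=149226 f(21,1)=236436 f(21,3)=239666 f(21,5)=183141 f(21,7)=110295 f(21,9)=52934 f(21,11)=20139 f(21,13)=5964 f(21,15)=1329 f(21,17)=210 f(21,19)=21 f(21,21)=1
t=22: f(22,-2)=149226 f(22,0)=385662 f(22,2)=476102 f(22,4)=422807 f(22,6)=293436 f(22,8)=163229 f(22,10)=73073 f(22,12)=26103 f(22,14)=7293 f(22,16)=1539 f(22,18)=231 f(22,20)=22 f(22,22)=1
t=23: f(23,-1)=534888 f(23,1)=861764 f(23,3)=898909 f(23,5)=716243 f(23,7)=456665 f(23,9)=236302 f(23,11)=99176 f(23,13)=33396 f(23,15)=8832 f(23,17)=1770 f(23,19)=253 f(23,21)=23 f(23,23)=1
t=24: f(24,-2)=534888 f(24,0)=1396652 f(24,2)=1760673 f(24,4)=1615152 f(24,6)=1172908 f(24,8)=692967 f(24,10)=335478 f(24,12)=132572 f(24,14)=42228 f(24,16)=10602 f(24,18)=2023 f(24,20)=276 f(24,22)=24 f(24,24)=1
t=25: f(25,-1)=1931540 f(25,1)=3157325 f(25,3)=3375825 f(25,5)=2788060 f(25,7)=1865875 f(25,9)=1028445 f(25,11)=468050 f(25,13)=174800 f(25,15)=52830 f(25,17)=12625 f(25,19)=2299 f(25,21)=300 f(25,23)=25 f(25,25)=1
t=26: f(26,-2)=1931540 f(26,0)=5088865 f(26,2)=6533150 f(26,4)=6163885 f(26,6)=4653935 f(26,8)=2894320 f(26,10)=1496495 f(26,12)=642850 f(26,14)=227630 f(26,16)=65455 f(26,18)=14924 f(26,20)=2599 f(26,22)=325 f(26,24)=26 f(26,26)=1
Σ_s f(26,s) = 29716000
P = 29716000/67108864 = 928625/2097152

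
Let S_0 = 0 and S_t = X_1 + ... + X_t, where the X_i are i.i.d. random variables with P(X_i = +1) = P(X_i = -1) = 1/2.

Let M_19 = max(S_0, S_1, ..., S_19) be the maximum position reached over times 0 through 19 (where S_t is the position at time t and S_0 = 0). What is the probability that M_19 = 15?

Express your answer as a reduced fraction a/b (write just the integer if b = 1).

Answer: 171/524288

Derivation:
Let M_19 = max(S_0,...,S_19). Use the reflection principle: for j ≥ 1, #{paths with M_19 ≥ j} = #{S_19 ≥ j} + #{S_19 ≥ j+1}.
By reflection, #{M_19 ≥ 15} = #{S_19 ≥ 15} + #{S_19 ≥ 16} = 191 + 20 = 211.
#{M_19 ≥ 16} = #{S_19 ≥ 16} + #{S_19 ≥ 17} = 20 + 20 = 40.
#{M_19 = 15} = 211 - 40 = 171.
P(M_19 = 15) = 171/524288 = 171/524288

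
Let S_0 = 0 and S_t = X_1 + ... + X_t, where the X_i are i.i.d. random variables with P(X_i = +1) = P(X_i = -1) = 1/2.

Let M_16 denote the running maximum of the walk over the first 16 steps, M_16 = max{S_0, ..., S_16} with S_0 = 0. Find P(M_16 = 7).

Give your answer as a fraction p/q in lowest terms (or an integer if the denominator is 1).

Answer: 455/16384

Derivation:
Let M_16 = max(S_0,...,S_16). Use the reflection principle: for j ≥ 1, #{paths with M_16 ≥ j} = #{S_16 ≥ j} + #{S_16 ≥ j+1}.
By reflection, #{M_16 ≥ 7} = #{S_16 ≥ 7} + #{S_16 ≥ 8} = 2517 + 2517 = 5034.
#{M_16 ≥ 8} = #{S_16 ≥ 8} + #{S_16 ≥ 9} = 2517 + 697 = 3214.
#{M_16 = 7} = 5034 - 3214 = 1820.
P(M_16 = 7) = 1820/65536 = 455/16384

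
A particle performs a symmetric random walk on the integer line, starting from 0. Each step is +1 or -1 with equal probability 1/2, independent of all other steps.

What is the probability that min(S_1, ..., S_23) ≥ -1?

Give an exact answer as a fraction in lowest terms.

Let f(t,s) = #length-t paths at position s with S_1..S_t all ≥ -1.
f(t,s) = f(t-1,s-1) + f(t-1,s+1) for s ≥ -1; f(t,s) = 0 for s < -1.
t=0: f(0,0)=1
t=1: f(1,-1)=1 f(1,1)=1
t=2: f(2,0)=2 f(2,2)=1
t=3: f(3,-1)=2 f(3,1)=3 f(3,3)=1
t=4: f(4,0)=5 f(4,2)=4 f(4,4)=1
t=5: f(5,-1)=5 f(5,1)=9 f(5,3)=5 f(5,5)=1
t=6: f(6,0)=14 f(6,2)=14 f(6,4)=6 f(6,6)=1
t=7: f(7,-1)=14 f(7,1)=28 f(7,3)=20 f(7,5)=7 f(7,7)=1
t=8: f(8,0)=42 f(8,2)=48 f(8,4)=27 f(8,6)=8 f(8,8)=1
t=9: f(9,-1)=42 f(9,1)=90 f(9,3)=75 f(9,5)=35 f(9,7)=9 f(9,9)=1
t=10: f(10,0)=132 f(10,2)=165 f(10,4)=110 f(10,6)=44 f(10,8)=10 f(10,10)=1
t=11: f(11,-1)=132 f(11,1)=297 f(11,3)=275 f(11,5)=154 f(11,7)=54 f(11,9)=11 f(11,11)=1
t=12: f(12,0)=429 f(12,2)=572 f(12,4)=429 f(12,6)=208 f(12,8)=65 f(12,10)=12 f(12,12)=1
t=13: f(13,-1)=429 f(13,1)=1001 f(13,3)=1001 f(13,5)=637 f(13,7)=273 f(13,9)=77 f(13,11)=13 f(13,13)=1
t=14: f(14,0)=1430 f(14,2)=2002 f(14,4)=1638 f(14,6)=910 f(14,8)=350 f(14,10)=90 f(14,12)=14 f(14,14)=1
t=15: f(15,-1)=1430 f(15,1)=3432 f(15,3)=3640 f(15,5)=2548 f(15,7)=1260 f(15,9)=440 f(15,11)=104 f(15,13)=15 f(15,15)=1
t=16: f(16,0)=4862 f(16,2)=7072 f(16,4)=6188 f(16,6)=3808 f(16,8)=1700 f(16,10)=544 f(16,12)=119 f(16,14)=16 f(16,16)=1
t=17: f(17,-1)=4862 f(17,1)=11934 f(17,3)=13260 f(17,5)=9996 f(17,7)=5508 f(17,9)=2244 f(17,11)=663 f(17,13)=135 f(17,15)=17 f(17,17)=1
t=18: f(18,0)=16796 f(18,2)=25194 f(18,4)=23256 f(18,6)=15504 f(18,8)=7752 f(18,10)=2907 f(18,12)=798 f(18,14)=152 f(18,16)=18 f(18,18)=1
t=19: f(19,-1)=16796 f(19,1)=41990 f(19,3)=48450 f(19,5)=38760 f(19,7)=23256 f(19,9)=10659 f(19,11)=3705 f(19,13)=950 f(19,15)=170 f(19,17)=19 f(19,19)=1
t=20: f(20,0)=58786 f(20,2)=90440 f(20,4)=87210 f(20,6)=62016 f(20,8)=33915 f(20,10)=14364 f(20,12)=4655 f(20,14)=1120 f(20,16)=189 f(20,18)=20 f(20,20)=1
t=21: f(21,-1)=58786 f(21,1)=149226 f(21,3)=177650 f(21,5)=149226 f(21,7)=95931 f(21,9)=48279 f(21,11)=19019 f(21,13)=5775 f(21,15)=1309 f(21,17)=209 f(21,19)=21 f(21,21)=1
t=22: f(22,0)=208012 f(22,2)=326876 f(22,4)=326876 f(22,6)=245157 f(22,8)=144210 f(22,10)=67298 f(22,12)=24794 f(22,14)=7084 f(22,16)=1518 f(22,18)=230 f(22,20)=22 f(22,22)=1
t=23: f(23,-1)=208012 f(23,1)=534888 f(23,3)=653752 f(23,5)=572033 f(23,7)=389367 f(23,9)=211508 f(23,11)=92092 f(23,13)=31878 f(23,15)=8602 f(23,17)=1748 f(23,19)=252 f(23,21)=23 f(23,23)=1
Σ_s f(23,s) = 2704156
P = 2704156/8388608 = 676039/2097152

Answer: 676039/2097152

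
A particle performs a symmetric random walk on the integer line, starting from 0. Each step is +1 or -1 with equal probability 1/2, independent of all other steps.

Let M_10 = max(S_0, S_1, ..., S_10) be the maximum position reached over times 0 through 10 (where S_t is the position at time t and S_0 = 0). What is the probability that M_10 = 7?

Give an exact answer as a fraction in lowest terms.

Let M_10 = max(S_0,...,S_10). Use the reflection principle: for j ≥ 1, #{paths with M_10 ≥ j} = #{S_10 ≥ j} + #{S_10 ≥ j+1}.
By reflection, #{M_10 ≥ 7} = #{S_10 ≥ 7} + #{S_10 ≥ 8} = 11 + 11 = 22.
#{M_10 ≥ 8} = #{S_10 ≥ 8} + #{S_10 ≥ 9} = 11 + 1 = 12.
#{M_10 = 7} = 22 - 12 = 10.
P(M_10 = 7) = 10/1024 = 5/512

Answer: 5/512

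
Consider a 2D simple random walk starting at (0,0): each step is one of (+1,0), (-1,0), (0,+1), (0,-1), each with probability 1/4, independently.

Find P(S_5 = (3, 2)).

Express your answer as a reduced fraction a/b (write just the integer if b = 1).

Let h be the number of horizontal steps (so 5-h are vertical). To end at (3,2) need (h+3)/2 right-steps and ((5-h)+2)/2 up-steps.
Sum over h with 3 ≤ h ≤ 3, h ≡ 1 (mod 2), 5-h ≡ 0 (mod 2):
h=3: C(5,3)·C(3,3)·C(2,2) = 10·1·1 = 10
Total favorable: 10
Total paths: 4^5 = 1024
P = 10/1024 = 5/512

Answer: 5/512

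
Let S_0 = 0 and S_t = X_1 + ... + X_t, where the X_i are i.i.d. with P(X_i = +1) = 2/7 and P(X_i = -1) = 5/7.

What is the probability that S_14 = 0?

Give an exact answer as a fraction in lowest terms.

To be at 0 after 14 steps: need exactly 7 steps of +1 and 7 of -1.
Number of such sequences: C(14,7) = 3432
Each has probability (2/7)^7 · (5/7)^7 = 10000000/678223072849
P = 3432 · 10000000/678223072849 = 34320000000/678223072849

Answer: 34320000000/678223072849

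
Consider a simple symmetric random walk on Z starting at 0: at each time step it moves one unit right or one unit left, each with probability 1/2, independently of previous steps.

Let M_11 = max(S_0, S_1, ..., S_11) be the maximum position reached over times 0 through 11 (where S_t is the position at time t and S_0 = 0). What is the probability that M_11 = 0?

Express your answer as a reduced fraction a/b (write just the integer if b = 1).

Let M_11 = max(S_0,...,S_11). Use the reflection principle: for j ≥ 1, #{paths with M_11 ≥ j} = #{S_11 ≥ j} + #{S_11 ≥ j+1}.
P(M_11 ≥ 0) = 1 since S_0 = 0, so #{M_11 ≥ 0} = 2048.
#{M_11 ≥ 1} = #{S_11 ≥ 1} + #{S_11 ≥ 2} = 1024 + 562 = 1586.
#{M_11 = 0} = 2048 - 1586 = 462.
P(M_11 = 0) = 462/2048 = 231/1024

Answer: 231/1024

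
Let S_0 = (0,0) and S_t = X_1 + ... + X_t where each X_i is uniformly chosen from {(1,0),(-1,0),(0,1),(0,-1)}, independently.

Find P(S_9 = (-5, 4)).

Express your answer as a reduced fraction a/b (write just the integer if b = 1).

Let h be the number of horizontal steps (so 9-h are vertical). To end at (-5,4) need (h-5)/2 right-steps and ((9-h)+4)/2 up-steps.
Sum over h with 5 ≤ h ≤ 5, h ≡ 1 (mod 2), 9-h ≡ 0 (mod 2):
h=5: C(9,5)·C(5,0)·C(4,4) = 126·1·1 = 126
Total favorable: 126
Total paths: 4^9 = 262144
P = 126/262144 = 63/131072

Answer: 63/131072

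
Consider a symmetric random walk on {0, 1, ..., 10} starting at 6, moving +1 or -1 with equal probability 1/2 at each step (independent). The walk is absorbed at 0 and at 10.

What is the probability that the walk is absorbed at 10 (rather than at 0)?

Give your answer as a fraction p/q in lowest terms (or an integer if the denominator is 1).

Answer: 3/5

Derivation:
Symmetric walk (p = 1/2): the harmonic-function argument gives P(hit 10 before 0 | start at 6) = a/N.
P = 6/10 = 3/5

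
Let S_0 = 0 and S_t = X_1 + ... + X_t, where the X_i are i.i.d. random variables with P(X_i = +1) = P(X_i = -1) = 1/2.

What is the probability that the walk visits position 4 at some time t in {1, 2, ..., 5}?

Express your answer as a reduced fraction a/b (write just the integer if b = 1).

Count via complement. Let g(t,s) = #length-t paths at position s with S_1..S_t all ≠ 4.
g(t,s) = g(t-1,s-1) + g(t-1,s+1) for s ≠ 4; g(t,4) = 0.
t=0: g(0,0)=1
t=1: g(1,-1)=1 g(1,1)=1
t=2: g(2,-2)=1 g(2,0)=2 g(2,2)=1
t=3: g(3,-3)=1 g(3,-1)=3 g(3,1)=3 g(3,3)=1
t=4: g(4,-4)=1 g(4,-2)=4 g(4,0)=6 g(4,2)=4
t=5: g(5,-5)=1 g(5,-3)=5 g(5,-1)=10 g(5,1)=10 g(5,3)=4
Paths never hitting 4: Σ_s g(5,s) = 30
Paths hitting 4: 2^5 - 30 = 2
P = 2/32 = 1/16

Answer: 1/16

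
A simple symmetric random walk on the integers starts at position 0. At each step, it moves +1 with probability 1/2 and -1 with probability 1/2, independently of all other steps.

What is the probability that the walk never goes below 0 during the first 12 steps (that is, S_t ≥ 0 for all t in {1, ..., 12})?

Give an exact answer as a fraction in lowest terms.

Answer: 231/1024

Derivation:
Let f(t,s) = #length-t paths at position s with S_1..S_t all ≥ 0.
f(t,s) = f(t-1,s-1) + f(t-1,s+1) for s ≥ 0; f(t,s) = 0 for s < 0.
t=0: f(0,0)=1
t=1: f(1,1)=1
t=2: f(2,0)=1 f(2,2)=1
t=3: f(3,1)=2 f(3,3)=1
t=4: f(4,0)=2 f(4,2)=3 f(4,4)=1
t=5: f(5,1)=5 f(5,3)=4 f(5,5)=1
t=6: f(6,0)=5 f(6,2)=9 f(6,4)=5 f(6,6)=1
t=7: f(7,1)=14 f(7,3)=14 f(7,5)=6 f(7,7)=1
t=8: f(8,0)=14 f(8,2)=28 f(8,4)=20 f(8,6)=7 f(8,8)=1
t=9: f(9,1)=42 f(9,3)=48 f(9,5)=27 f(9,7)=8 f(9,9)=1
t=10: f(10,0)=42 f(10,2)=90 f(10,4)=75 f(10,6)=35 f(10,8)=9 f(10,10)=1
t=11: f(11,1)=132 f(11,3)=165 f(11,5)=110 f(11,7)=44 f(11,9)=10 f(11,11)=1
t=12: f(12,0)=132 f(12,2)=297 f(12,4)=275 f(12,6)=154 f(12,8)=54 f(12,10)=11 f(12,12)=1
Σ_s f(12,s) = 924
P = 924/4096 = 231/1024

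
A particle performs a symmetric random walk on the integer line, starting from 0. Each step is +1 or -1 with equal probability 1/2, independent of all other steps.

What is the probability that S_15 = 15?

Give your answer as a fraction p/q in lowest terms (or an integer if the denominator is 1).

To reach position 15 after 15 steps: need 15 steps of +1 and 0 of -1.
Favorable paths: C(15,15) = 1
Total paths: 2^15 = 32768
P = 1/32768 = 1/32768

Answer: 1/32768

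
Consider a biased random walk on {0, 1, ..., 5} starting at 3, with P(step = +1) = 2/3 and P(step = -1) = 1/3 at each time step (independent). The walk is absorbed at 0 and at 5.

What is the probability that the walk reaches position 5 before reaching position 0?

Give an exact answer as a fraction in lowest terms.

Answer: 28/31

Derivation:
Biased walk: p = 2/3, q = 1/3, r = q/p = 1/2
Gambler's ruin: P(hit 5 before 0 | start at 3) = (1 - r^a)/(1 - r^N)
r^3 = 1/8; r^5 = 1/32
P = (1 - 1/8) / (1 - 1/32) = 7/8 / 31/32 = 28/31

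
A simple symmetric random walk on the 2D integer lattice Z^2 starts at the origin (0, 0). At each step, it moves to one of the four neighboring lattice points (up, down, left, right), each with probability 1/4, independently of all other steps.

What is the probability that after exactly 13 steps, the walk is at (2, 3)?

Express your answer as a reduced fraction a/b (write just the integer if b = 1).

Answer: 306735/16777216

Derivation:
Let h be the number of horizontal steps (so 13-h are vertical). To end at (2,3) need (h+2)/2 right-steps and ((13-h)+3)/2 up-steps.
Sum over h with 2 ≤ h ≤ 10, h ≡ 0 (mod 2), 13-h ≡ 1 (mod 2):
h=2: C(13,2)·C(2,2)·C(11,7) = 78·1·330 = 25740
h=4: C(13,4)·C(4,3)·C(9,6) = 715·4·84 = 240240
h=6: C(13,6)·C(6,4)·C(7,5) = 1716·15·21 = 540540
h=8: C(13,8)·C(8,5)·C(5,4) = 1287·56·5 = 360360
h=10: C(13,10)·C(10,6)·C(3,3) = 286·210·1 = 60060
Total favorable: 1226940
Total paths: 4^13 = 67108864
P = 1226940/67108864 = 306735/16777216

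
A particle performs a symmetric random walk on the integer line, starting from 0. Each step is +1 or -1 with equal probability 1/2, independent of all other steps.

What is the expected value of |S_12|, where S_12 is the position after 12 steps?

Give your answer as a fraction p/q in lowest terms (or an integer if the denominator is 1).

Answer: 693/256

Derivation:
S_12 takes values m ≡ 0 (mod 2) with |m| ≤ 12; P(S_12=m) = C(12,(12+m)/2)/2^12.
Total paths: 2^12 = 4096
Distribution: P(S=-12)=1/4096, P(S=-10)=12/4096, P(S=-8)=66/4096, P(S=-6)=220/4096, P(S=-4)=495/4096, P(S=-2)=792/4096, P(S=0)=924/4096, P(S=2)=792/4096, P(S=4)=495/4096, P(S=6)=220/4096, P(S=8)=66/4096, P(S=10)=12/4096, P(S=12)=1/4096
E[|S_12|] = Σ_m |m|·P(S_12=m) = 11088/4096 = 693/256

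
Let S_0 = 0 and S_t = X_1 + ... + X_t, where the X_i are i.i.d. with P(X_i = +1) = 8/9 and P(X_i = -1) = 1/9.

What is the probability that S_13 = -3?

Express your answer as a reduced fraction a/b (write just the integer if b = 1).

Answer: 4685824/282429536481

Derivation:
To reach position -3 after 13 steps: need 5 steps of +1 and 8 steps of -1.
Number of such sequences: C(13,5) = 1287
Each has probability (8/9)^5 · (1/9)^8 = 32768/2541865828329
P = 1287 · 32768/2541865828329 = 4685824/282429536481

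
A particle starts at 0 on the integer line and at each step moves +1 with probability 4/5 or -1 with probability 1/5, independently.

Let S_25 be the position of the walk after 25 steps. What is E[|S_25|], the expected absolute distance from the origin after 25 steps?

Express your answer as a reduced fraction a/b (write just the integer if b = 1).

Answer: 35765426146786873/2384185791015625

Derivation:
S_25 takes values m ≡ 1 (mod 2) with |m| ≤ 25; P(S_25=m) = C(25,(25+m)/2) · (4/5)^((25+m)/2) · (1/5)^((25-m)/2).
Distribution: P(S=-25)=1/298023223876953125, P(S=-23)=4/11920928955078125, P(S=-21)=192/11920928955078125, P(S=-19)=5888/11920928955078125, P(S=-17)=129536/11920928955078125, P(S=-15)=10881024/59604644775390625, P(S=-13)=29016064/11920928955078125, P(S=-11)=315031552/11920928955078125, P(S=-9)=2835283968/11920928955078125, P(S=-7)=21422145536/11920928955078125, P(S=-5)=685508657152/59604644775390625, P(S=-3)=747827625984/11920928955078125, P(S=-1)=3489862254592/11920928955078125, P(S=1)=13959449018368/11920928955078125, P(S=3)=47860968062976/11920928955078125, P(S=5)=701960864923648/59604644775390625, P(S=7)=350980432461824/11920928955078125, P(S=9)=743252680507392/11920928955078125, P(S=11)=1321338098679808/11920928955078125, P(S=13)=1947235092791296/11920928955078125, P(S=15)=11683410556747776/59604644775390625, P(S=17)=2225411534618624/11920928955078125, P(S=19)=1618481116086272/11920928955078125, P(S=21)=844424930131968/11920928955078125, P(S=23)=281474976710656/11920928955078125, P(S=25)=1125899906842624/298023223876953125
E[|S_25|] = Σ_m |m|·P(S_25=m) = 35765426146786873/2384185791015625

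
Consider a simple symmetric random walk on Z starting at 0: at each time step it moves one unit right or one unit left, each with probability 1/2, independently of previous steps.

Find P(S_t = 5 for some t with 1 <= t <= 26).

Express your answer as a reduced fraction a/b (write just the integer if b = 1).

Answer: 342821/1048576

Derivation:
Count via complement. Let g(t,s) = #length-t paths at position s with S_1..S_t all ≠ 5.
g(t,s) = g(t-1,s-1) + g(t-1,s+1) for s ≠ 5; g(t,5) = 0.
t=0: g(0,0)=1
t=1: g(1,-1)=1 g(1,1)=1
t=2: g(2,-2)=1 g(2,0)=2 g(2,2)=1
t=3: g(3,-3)=1 g(3,-1)=3 g(3,1)=3 g(3,3)=1
t=4: g(4,-4)=1 g(4,-2)=4 g(4,0)=6 g(4,2)=4 g(4,4)=1
t=5: g(5,-5)=1 g(5,-3)=5 g(5,-1)=10 g(5,1)=10 g(5,3)=5
t=6: g(6,-6)=1 g(6,-4)=6 g(6,-2)=15 g(6,0)=20 g(6,2)=15 g(6,4)=5
t=7: g(7,-7)=1 g(7,-5)=7 g(7,-3)=21 g(7,-1)=35 g(7,1)=35 g(7,3)=20
t=8: g(8,-8)=1 g(8,-6)=8 g(8,-4)=28 g(8,-2)=56 g(8,0)=70 g(8,2)=55 g(8,4)=20
t=9: g(9,-9)=1 g(9,-7)=9 g(9,-5)=36 g(9,-3)=84 g(9,-1)=126 g(9,1)=125 g(9,3)=75
t=10: g(10,-10)=1 g(10,-8)=10 g(10,-6)=45 g(10,-4)=120 g(10,-2)=210 g(10,0)=251 g(10,2)=200 g(10,4)=75
t=11: g(11,-11)=1 g(11,-9)=11 g(11,-7)=55 g(11,-5)=165 g(11,-3)=330 g(11,-1)=461 g(11,1)=451 g(11,3)=275
t=12: g(12,-12)=1 g(12,-10)=12 g(12,-8)=66 g(12,-6)=220 g(12,-4)=495 g(12,-2)=791 g(12,0)=912 g(12,2)=726 g(12,4)=275
t=13: g(13,-13)=1 g(13,-11)=13 g(13,-9)=78 g(13,-7)=286 g(13,-5)=715 g(13,-3)=1286 g(13,-1)=1703 g(13,1)=1638 g(13,3)=1001
t=14: g(14,-14)=1 g(14,-12)=14 g(14,-10)=91 g(14,-8)=364 g(14,-6)=1001 g(14,-4)=2001 g(14,-2)=2989 g(14,0)=3341 g(14,2)=2639 g(14,4)=1001
t=15: g(15,-15)=1 g(15,-13)=15 g(15,-11)=105 g(15,-9)=455 g(15,-7)=1365 g(15,-5)=3002 g(15,-3)=4990 g(15,-1)=6330 g(15,1)=5980 g(15,3)=3640
t=16: g(16,-16)=1 g(16,-14)=16 g(16,-12)=120 g(16,-10)=560 g(16,-8)=1820 g(16,-6)=4367 g(16,-4)=7992 g(16,-2)=11320 g(16,0)=12310 g(16,2)=9620 g(16,4)=3640
t=17: g(17,-17)=1 g(17,-15)=17 g(17,-13)=136 g(17,-11)=680 g(17,-9)=2380 g(17,-7)=6187 g(17,-5)=12359 g(17,-3)=19312 g(17,-1)=23630 g(17,1)=21930 g(17,3)=13260
t=18: g(18,-18)=1 g(18,-16)=18 g(18,-14)=153 g(18,-12)=816 g(18,-10)=3060 g(18,-8)=8567 g(18,-6)=18546 g(18,-4)=31671 g(18,-2)=42942 g(18,0)=45560 g(18,2)=35190 g(18,4)=13260
t=19: g(19,-19)=1 g(19,-17)=19 g(19,-15)=171 g(19,-13)=969 g(19,-11)=3876 g(19,-9)=11627 g(19,-7)=27113 g(19,-5)=50217 g(19,-3)=74613 g(19,-1)=88502 g(19,1)=80750 g(19,3)=48450
t=20: g(20,-20)=1 g(20,-18)=20 g(20,-16)=190 g(20,-14)=1140 g(20,-12)=4845 g(20,-10)=15503 g(20,-8)=38740 g(20,-6)=77330 g(20,-4)=124830 g(20,-2)=163115 g(20,0)=169252 g(20,2)=129200 g(20,4)=48450
t=21: g(21,-21)=1 g(21,-19)=21 g(21,-17)=210 g(21,-15)=1330 g(21,-13)=5985 g(21,-11)=20348 g(21,-9)=54243 g(21,-7)=116070 g(21,-5)=202160 g(21,-3)=287945 g(21,-1)=332367 g(21,1)=298452 g(21,3)=177650
t=22: g(22,-22)=1 g(22,-20)=22 g(22,-18)=231 g(22,-16)=1540 g(22,-14)=7315 g(22,-12)=26333 g(22,-10)=74591 g(22,-8)=170313 g(22,-6)=318230 g(22,-4)=490105 g(22,-2)=620312 g(22,0)=630819 g(22,2)=476102 g(22,4)=177650
t=23: g(23,-23)=1 g(23,-21)=23 g(23,-19)=253 g(23,-17)=1771 g(23,-15)=8855 g(23,-13)=33648 g(23,-11)=100924 g(23,-9)=244904 g(23,-7)=488543 g(23,-5)=808335 g(23,-3)=1110417 g(23,-1)=1251131 g(23,1)=1106921 g(23,3)=653752
t=24: g(24,-24)=1 g(24,-22)=24 g(24,-20)=276 g(24,-18)=2024 g(24,-16)=10626 g(24,-14)=42503 g(24,-12)=134572 g(24,-10)=345828 g(24,-8)=733447 g(24,-6)=1296878 g(24,-4)=1918752 g(24,-2)=2361548 g(24,0)=2358052 g(24,2)=1760673 g(24,4)=653752
t=25: g(25,-25)=1 g(25,-23)=25 g(25,-21)=300 g(25,-19)=2300 g(25,-17)=12650 g(25,-15)=53129 g(25,-13)=177075 g(25,-11)=480400 g(25,-9)=1079275 g(25,-7)=2030325 g(25,-5)=3215630 g(25,-3)=4280300 g(25,-1)=4719600 g(25,1)=4118725 g(25,3)=2414425
t=26: g(26,-26)=1 g(26,-24)=26 g(26,-22)=325 g(26,-20)=2600 g(26,-18)=14950 g(26,-16)=65779 g(26,-14)=230204 g(26,-12)=657475 g(26,-10)=1559675 g(26,-8)=3109600 g(26,-6)=5245955 g(26,-4)=7495930 g(26,-2)=8999900 g(26,0)=8838325 g(26,2)=6533150 g(26,4)=2414425
Paths never hitting 5: Σ_s g(26,s) = 45168320
Paths hitting 5: 2^26 - 45168320 = 21940544
P = 21940544/67108864 = 342821/1048576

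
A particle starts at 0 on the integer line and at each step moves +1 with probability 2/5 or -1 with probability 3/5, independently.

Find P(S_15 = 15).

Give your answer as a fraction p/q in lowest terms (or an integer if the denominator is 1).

Answer: 32768/30517578125

Derivation:
To reach position 15 after 15 steps: need 15 steps of +1 and 0 steps of -1.
Number of such sequences: C(15,15) = 1
Each has probability (2/5)^15 · (3/5)^0 = 32768/30517578125
P = 1 · 32768/30517578125 = 32768/30517578125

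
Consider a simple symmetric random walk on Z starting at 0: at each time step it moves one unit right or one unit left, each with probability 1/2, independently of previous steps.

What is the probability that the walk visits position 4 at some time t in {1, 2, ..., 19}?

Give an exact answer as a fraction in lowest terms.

Answer: 11773/32768

Derivation:
Count via complement. Let g(t,s) = #length-t paths at position s with S_1..S_t all ≠ 4.
g(t,s) = g(t-1,s-1) + g(t-1,s+1) for s ≠ 4; g(t,4) = 0.
t=0: g(0,0)=1
t=1: g(1,-1)=1 g(1,1)=1
t=2: g(2,-2)=1 g(2,0)=2 g(2,2)=1
t=3: g(3,-3)=1 g(3,-1)=3 g(3,1)=3 g(3,3)=1
t=4: g(4,-4)=1 g(4,-2)=4 g(4,0)=6 g(4,2)=4
t=5: g(5,-5)=1 g(5,-3)=5 g(5,-1)=10 g(5,1)=10 g(5,3)=4
t=6: g(6,-6)=1 g(6,-4)=6 g(6,-2)=15 g(6,0)=20 g(6,2)=14
t=7: g(7,-7)=1 g(7,-5)=7 g(7,-3)=21 g(7,-1)=35 g(7,1)=34 g(7,3)=14
t=8: g(8,-8)=1 g(8,-6)=8 g(8,-4)=28 g(8,-2)=56 g(8,0)=69 g(8,2)=48
t=9: g(9,-9)=1 g(9,-7)=9 g(9,-5)=36 g(9,-3)=84 g(9,-1)=125 g(9,1)=117 g(9,3)=48
t=10: g(10,-10)=1 g(10,-8)=10 g(10,-6)=45 g(10,-4)=120 g(10,-2)=209 g(10,0)=242 g(10,2)=165
t=11: g(11,-11)=1 g(11,-9)=11 g(11,-7)=55 g(11,-5)=165 g(11,-3)=329 g(11,-1)=451 g(11,1)=407 g(11,3)=165
t=12: g(12,-12)=1 g(12,-10)=12 g(12,-8)=66 g(12,-6)=220 g(12,-4)=494 g(12,-2)=780 g(12,0)=858 g(12,2)=572
t=13: g(13,-13)=1 g(13,-11)=13 g(13,-9)=78 g(13,-7)=286 g(13,-5)=714 g(13,-3)=1274 g(13,-1)=1638 g(13,1)=1430 g(13,3)=572
t=14: g(14,-14)=1 g(14,-12)=14 g(14,-10)=91 g(14,-8)=364 g(14,-6)=1000 g(14,-4)=1988 g(14,-2)=2912 g(14,0)=3068 g(14,2)=2002
t=15: g(15,-15)=1 g(15,-13)=15 g(15,-11)=105 g(15,-9)=455 g(15,-7)=1364 g(15,-5)=2988 g(15,-3)=4900 g(15,-1)=5980 g(15,1)=5070 g(15,3)=2002
t=16: g(16,-16)=1 g(16,-14)=16 g(16,-12)=120 g(16,-10)=560 g(16,-8)=1819 g(16,-6)=4352 g(16,-4)=7888 g(16,-2)=10880 g(16,0)=11050 g(16,2)=7072
t=17: g(17,-17)=1 g(17,-15)=17 g(17,-13)=136 g(17,-11)=680 g(17,-9)=2379 g(17,-7)=6171 g(17,-5)=12240 g(17,-3)=18768 g(17,-1)=21930 g(17,1)=18122 g(17,3)=7072
t=18: g(18,-18)=1 g(18,-16)=18 g(18,-14)=153 g(18,-12)=816 g(18,-10)=3059 g(18,-8)=8550 g(18,-6)=18411 g(18,-4)=31008 g(18,-2)=40698 g(18,0)=40052 g(18,2)=25194
t=19: g(19,-19)=1 g(19,-17)=19 g(19,-15)=171 g(19,-13)=969 g(19,-11)=3875 g(19,-9)=11609 g(19,-7)=26961 g(19,-5)=49419 g(19,-3)=71706 g(19,-1)=80750 g(19,1)=65246 g(19,3)=25194
Paths never hitting 4: Σ_s g(19,s) = 335920
Paths hitting 4: 2^19 - 335920 = 188368
P = 188368/524288 = 11773/32768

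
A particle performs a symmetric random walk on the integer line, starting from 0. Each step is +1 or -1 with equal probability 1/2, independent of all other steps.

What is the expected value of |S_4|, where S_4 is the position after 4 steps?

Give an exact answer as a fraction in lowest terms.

Answer: 3/2

Derivation:
S_4 takes values m ≡ 0 (mod 2) with |m| ≤ 4; P(S_4=m) = C(4,(4+m)/2)/2^4.
Total paths: 2^4 = 16
Distribution: P(S=-4)=1/16, P(S=-2)=4/16, P(S=0)=6/16, P(S=2)=4/16, P(S=4)=1/16
E[|S_4|] = Σ_m |m|·P(S_4=m) = 24/16 = 3/2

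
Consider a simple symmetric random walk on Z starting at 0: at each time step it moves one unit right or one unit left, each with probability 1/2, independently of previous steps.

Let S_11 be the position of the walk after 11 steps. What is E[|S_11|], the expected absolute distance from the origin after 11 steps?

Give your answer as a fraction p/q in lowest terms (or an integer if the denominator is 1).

Answer: 693/256

Derivation:
S_11 takes values m ≡ 1 (mod 2) with |m| ≤ 11; P(S_11=m) = C(11,(11+m)/2)/2^11.
Total paths: 2^11 = 2048
Distribution: P(S=-11)=1/2048, P(S=-9)=11/2048, P(S=-7)=55/2048, P(S=-5)=165/2048, P(S=-3)=330/2048, P(S=-1)=462/2048, P(S=1)=462/2048, P(S=3)=330/2048, P(S=5)=165/2048, P(S=7)=55/2048, P(S=9)=11/2048, P(S=11)=1/2048
E[|S_11|] = Σ_m |m|·P(S_11=m) = 5544/2048 = 693/256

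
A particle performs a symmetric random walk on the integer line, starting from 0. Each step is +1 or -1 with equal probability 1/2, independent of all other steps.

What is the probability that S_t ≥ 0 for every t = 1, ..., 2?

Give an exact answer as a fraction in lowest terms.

Answer: 1/2

Derivation:
Let f(t,s) = #length-t paths at position s with S_1..S_t all ≥ 0.
f(t,s) = f(t-1,s-1) + f(t-1,s+1) for s ≥ 0; f(t,s) = 0 for s < 0.
t=0: f(0,0)=1
t=1: f(1,1)=1
t=2: f(2,0)=1 f(2,2)=1
Σ_s f(2,s) = 2
P = 2/4 = 1/2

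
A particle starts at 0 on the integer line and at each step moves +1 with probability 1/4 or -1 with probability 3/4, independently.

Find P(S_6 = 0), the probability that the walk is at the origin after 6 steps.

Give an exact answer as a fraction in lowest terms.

Answer: 135/1024

Derivation:
To be at 0 after 6 steps: need exactly 3 steps of +1 and 3 of -1.
Number of such sequences: C(6,3) = 20
Each has probability (1/4)^3 · (3/4)^3 = 27/4096
P = 20 · 27/4096 = 135/1024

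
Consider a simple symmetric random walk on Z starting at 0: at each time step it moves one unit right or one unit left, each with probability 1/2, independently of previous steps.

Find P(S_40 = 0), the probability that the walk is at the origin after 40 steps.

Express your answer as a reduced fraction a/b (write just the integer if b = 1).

Answer: 34461632205/274877906944

Derivation:
To return to 0 after 40 steps: need exactly 20 steps of +1 and 20 of -1.
Favorable paths: C(40,20) = 137846528820
Total paths: 2^40 = 1099511627776
P = 137846528820/1099511627776 = 34461632205/274877906944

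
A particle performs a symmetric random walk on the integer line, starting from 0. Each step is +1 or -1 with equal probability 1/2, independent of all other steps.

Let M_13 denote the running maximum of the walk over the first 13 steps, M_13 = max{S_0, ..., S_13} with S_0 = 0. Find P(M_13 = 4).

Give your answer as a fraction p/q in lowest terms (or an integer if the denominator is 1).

Let M_13 = max(S_0,...,S_13). Use the reflection principle: for j ≥ 1, #{paths with M_13 ≥ j} = #{S_13 ≥ j} + #{S_13 ≥ j+1}.
By reflection, #{M_13 ≥ 4} = #{S_13 ≥ 4} + #{S_13 ≥ 5} = 1093 + 1093 = 2186.
#{M_13 ≥ 5} = #{S_13 ≥ 5} + #{S_13 ≥ 6} = 1093 + 378 = 1471.
#{M_13 = 4} = 2186 - 1471 = 715.
P(M_13 = 4) = 715/8192 = 715/8192

Answer: 715/8192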